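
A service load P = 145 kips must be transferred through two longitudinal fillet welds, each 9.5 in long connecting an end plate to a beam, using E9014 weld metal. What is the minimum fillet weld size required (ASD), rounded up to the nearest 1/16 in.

w = 7/16 in

E90XX → F_EXX = 90 ksi.
Total weld length L = 19 in.
Required throat t_e = P × Ω / (0.6 F_EXX × L) = 145 × 2.0 / (0.6 × 90 × 19) = 0.2827 in.
Required leg w = t_e / 0.707 = 0.3998 in → use 7/16 in.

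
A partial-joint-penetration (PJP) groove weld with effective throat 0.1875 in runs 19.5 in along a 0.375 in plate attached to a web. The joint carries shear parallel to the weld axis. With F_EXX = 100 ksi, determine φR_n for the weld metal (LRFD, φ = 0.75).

Effective throat (given) t_e = 0.1875 in.
A_we = 0.1875 × 19.5 = 3.656 in².
F_nw = 0.6 F_EXX = 60 ksi.
φR_n = 0.75 × 60 × 3.656 = 164.5 kip.

φR_n ≈ 165 kip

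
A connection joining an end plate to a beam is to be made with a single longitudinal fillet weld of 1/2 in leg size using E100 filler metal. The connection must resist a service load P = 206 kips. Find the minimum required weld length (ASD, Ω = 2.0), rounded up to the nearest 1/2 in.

E100XX → F_EXX = 100 ksi.
Throat t_e = 0.707 × 0.5 = 0.3535 in.
r_n/Ω = (0.6 × 100 × 0.3535) / 2.0 = 10.6 kip/in.
L_req = P / (r_n/Ω) = 206 / 10.6 = 19.42 in total.
Round up → use L = 19.5 in.

L = 19.5 in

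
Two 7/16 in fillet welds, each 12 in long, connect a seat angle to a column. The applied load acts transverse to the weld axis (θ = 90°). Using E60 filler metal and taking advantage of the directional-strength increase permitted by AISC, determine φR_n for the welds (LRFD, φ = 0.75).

φR_n ≈ 301 kip

E60XX → F_EXX = 60 ksi.
t_e = 0.707 × 0.4375 = 0.3093 in; A_we = 0.3093 × 24 = 7.423 in².
Directional factor: 1.0 + 0.5 sin^1.5(90°) = 1.5.
F_nw = 0.6 × 60 × 1.5 = 54 ksi.
φR_n = 0.75 × 54 × 7.423 = 300.7 kip.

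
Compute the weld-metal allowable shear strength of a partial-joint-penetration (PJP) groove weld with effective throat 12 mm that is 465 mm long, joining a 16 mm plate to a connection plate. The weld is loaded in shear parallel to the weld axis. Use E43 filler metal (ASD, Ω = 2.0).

E43XX → F_EXX = 430 MPa.
Effective throat (given) t_e = 12 mm.
A_we = 12 × 465 = 5580 mm².
F_nw = 0.6 F_EXX = 258 MPa.
R_n/Ω = (258 × 5580) / 2.0 × 10⁻³ = 719.8 kN.

R_n/Ω ≈ 720 kN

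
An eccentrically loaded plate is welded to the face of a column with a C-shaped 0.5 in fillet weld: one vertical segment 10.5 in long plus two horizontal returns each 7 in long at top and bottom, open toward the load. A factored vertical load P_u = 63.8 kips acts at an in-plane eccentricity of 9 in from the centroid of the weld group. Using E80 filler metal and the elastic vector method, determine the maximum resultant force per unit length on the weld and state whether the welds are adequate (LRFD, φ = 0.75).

f_max ≈ 8.79 kip/in; adequate

E80XX → F_EXX = 80 ksi.
Total weld length L_w = 24.5 in. Treat welds as unit-width lines.
Centroid: x̄ = 2×7×3.5 / 24.5 = 2 in from the vertical weld.
Polar moment about centroid: J = I_x + I_y = [10.5³/12 + 2×7×5.25²] + [10.5×2² + 2(7³/12 + 7×1.5²)] = 613 in³.
Direct shear f_v = P/L_w = 63.8 / 24.5 = 2.604 kip/in (vertical).
Torsion M = P·e = 63.8 × 9 = 574.2 kip·in.
Critical point at (x, y) = (5, 5.25) from centroid. f_tx = M·y/J = 4.918 kip/in; f_ty = M·x/J = 4.683 kip/in.
Resultant f_max = √[f_tx² + (f_v + f_ty)²] = √[4.918² + (2.604 + 4.683)²] = 8.792 kip/in.
Capacity per unit length: φr_n = 0.75 × 0.6 × 80 × (0.707 × 0.5) = 12.73 kip/in.
8.792 ≤ 12.73 → adequate.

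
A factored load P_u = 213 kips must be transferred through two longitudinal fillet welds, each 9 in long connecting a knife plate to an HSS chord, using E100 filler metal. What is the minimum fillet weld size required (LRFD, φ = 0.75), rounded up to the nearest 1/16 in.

w = 3/8 in

E100XX → F_EXX = 100 ksi.
Total weld length L = 18 in.
Required throat t_e = P_u / (φ × 0.6 F_EXX × L) = 213 / (0.75 × 0.6 × 100 × 18) = 0.263 in.
Required leg w = t_e / 0.707 = 0.3719 in → use 3/8 in.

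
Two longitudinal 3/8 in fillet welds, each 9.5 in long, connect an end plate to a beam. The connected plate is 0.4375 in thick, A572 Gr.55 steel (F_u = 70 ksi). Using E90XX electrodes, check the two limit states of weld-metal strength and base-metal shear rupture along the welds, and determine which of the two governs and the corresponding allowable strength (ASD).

E90XX → F_EXX = 90 ksi.
t_e = 0.707 × 0.375 = 0.2651 in; L = 19 in.
Weld metal: R_n/Ω = (1/2.0) × 0.6 × 90 × 0.2651 × 19 = 136 kip.
Base metal (shear rupture): R_n/Ω = (1/2.0) × 0.6 × 70 × 0.4375 × 19 = 174.6 kip.
Governing: weld metal.

R_n/Ω ≈ 136 kip (weld metal governs)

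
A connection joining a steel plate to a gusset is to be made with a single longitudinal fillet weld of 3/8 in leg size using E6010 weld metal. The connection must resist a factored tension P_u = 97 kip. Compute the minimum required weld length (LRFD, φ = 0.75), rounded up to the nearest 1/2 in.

L = 14 in

E60XX → F_EXX = 60 ksi.
Throat t_e = 0.707 × 0.375 = 0.2651 in.
φr_n = 0.75 × 0.6 × 60 × 0.2651 = 7.158 kip/in.
L_req = P_u / φr_n = 97 / 7.158 = 13.55 in total.
Round up → use L = 14 in.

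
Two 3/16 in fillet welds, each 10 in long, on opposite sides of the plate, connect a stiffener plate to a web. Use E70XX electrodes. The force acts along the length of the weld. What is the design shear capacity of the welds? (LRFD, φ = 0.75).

E70XX → F_EXX = 70 ksi.
Effective throat t_e = 0.707 × 0.1875 = 0.1326 in.
Total length L = 20 in; A_we = 0.1326 × 20 = 2.651 in².
F_nw = 0.6 F_EXX = 0.6 × 70 = 42 ksi.
φR_n = 0.75 × 42 × 2.651 = 83.51 kip.

φR_n ≈ 83.5 kip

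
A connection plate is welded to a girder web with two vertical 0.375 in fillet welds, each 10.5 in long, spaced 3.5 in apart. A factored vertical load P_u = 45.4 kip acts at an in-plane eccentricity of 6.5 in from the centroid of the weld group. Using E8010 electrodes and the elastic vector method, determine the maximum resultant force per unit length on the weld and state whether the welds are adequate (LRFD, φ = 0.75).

E80XX → F_EXX = 80 ksi.
Total weld length L_w = 21 in. Treat welds as unit-width lines.
Polar moment about centroid: J = 2[d³/12 + d(b/2)²] = 2[10.5³/12 + 10.5×1.75²] = 257.2 in³.
Direct shear f_v = P/L_w = 45.4 / 21 = 2.162 kip/in (vertical).
Torsion M = P·e = 45.4 × 6.5 = 295.1 kip·in.
Critical point at (x, y) = (1.75, 5.25) from centroid. f_tx = M·y/J = 6.022 kip/in; f_ty = M·x/J = 2.007 kip/in.
Resultant f_max = √[f_tx² + (f_v + f_ty)²] = √[6.022² + (2.162 + 2.007)²] = 7.325 kip/in.
Capacity per unit length: φr_n = 0.75 × 0.6 × 80 × (0.707 × 0.375) = 9.544 kip/in.
7.325 ≤ 9.544 → adequate.

f_max ≈ 7.32 kip/in; adequate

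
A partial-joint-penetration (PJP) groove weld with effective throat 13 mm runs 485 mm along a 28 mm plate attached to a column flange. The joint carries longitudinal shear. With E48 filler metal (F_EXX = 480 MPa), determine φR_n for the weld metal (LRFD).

Effective throat (given) t_e = 13 mm.
A_we = 13 × 485 = 6305 mm².
F_nw = 0.6 F_EXX = 288 MPa.
φR_n = 0.75 × 288 × 6305 × 10⁻³ = 1362 kN.

φR_n ≈ 1360 kN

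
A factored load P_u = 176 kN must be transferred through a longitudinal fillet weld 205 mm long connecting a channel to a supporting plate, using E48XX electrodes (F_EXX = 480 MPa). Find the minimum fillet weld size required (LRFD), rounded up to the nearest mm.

w = 6 mm

Total weld length L = 205 mm.
Required throat t_e = P_u / (φ × 0.6 F_EXX × L) = 176 / (0.75 × 0.6 × 480 × 205 × 10⁻³) = 3.975 mm.
Required leg w = t_e / 0.707 = 5.622 mm → use 6 mm.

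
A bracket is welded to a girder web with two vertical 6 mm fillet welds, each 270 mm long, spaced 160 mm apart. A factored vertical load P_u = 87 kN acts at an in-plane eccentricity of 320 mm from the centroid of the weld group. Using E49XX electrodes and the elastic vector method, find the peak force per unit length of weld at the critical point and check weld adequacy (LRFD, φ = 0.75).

E49XX → F_EXX = 490 MPa.
Total weld length L_w = 540 mm. Treat welds as unit-width lines.
Polar moment about centroid: J = 2[d³/12 + d(b/2)²] = 2[270³/12 + 270×80²] = 6736000 mm³.
Direct shear f_v = P/L_w = 87×10³ / 540 = 161.1 N/mm (vertical).
Torsion M = P·e = 87×10³ × 320 = 27840000 N·mm.
Critical point at (x, y) = (80, 135) from centroid. f_tx = M·y/J = 557.9 N/mm; f_ty = M·x/J = 330.6 N/mm.
Resultant f_max = √[f_tx² + (f_v + f_ty)²] = √[557.9² + (161.1 + 330.6)²] = 743.7 N/mm.
Capacity per unit length: φr_n = 0.75 × 0.6 × 490 × (0.707 × 6) = 935.4 N/mm.
743.7 ≤ 935.4 → adequate.

f_max ≈ 744 N/mm; adequate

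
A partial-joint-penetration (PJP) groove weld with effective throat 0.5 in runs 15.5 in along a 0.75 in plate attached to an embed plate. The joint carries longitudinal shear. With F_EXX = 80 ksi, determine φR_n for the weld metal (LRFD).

Effective throat (given) t_e = 0.5 in.
A_we = 0.5 × 15.5 = 7.75 in².
F_nw = 0.6 F_EXX = 48 ksi.
φR_n = 0.75 × 48 × 7.75 = 279 kip.

φR_n ≈ 279 kip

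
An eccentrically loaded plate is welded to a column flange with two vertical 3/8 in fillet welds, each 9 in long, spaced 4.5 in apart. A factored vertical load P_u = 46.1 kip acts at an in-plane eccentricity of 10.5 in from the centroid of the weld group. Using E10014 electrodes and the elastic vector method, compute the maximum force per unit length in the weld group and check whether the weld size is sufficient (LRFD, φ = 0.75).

f_max ≈ 12.8 kip/in; NOT adequate

E100XX → F_EXX = 100 ksi.
Total weld length L_w = 18 in. Treat welds as unit-width lines.
Polar moment about centroid: J = 2[d³/12 + d(b/2)²] = 2[9³/12 + 9×2.25²] = 212.6 in³.
Direct shear f_v = P/L_w = 46.1 / 18 = 2.561 kip/in (vertical).
Torsion M = P·e = 46.1 × 10.5 = 484.05 kip·in.
Critical point at (x, y) = (2.25, 4.5) from centroid. f_tx = M·y/J = 10.24 kip/in; f_ty = M·x/J = 5.122 kip/in.
Resultant f_max = √[f_tx² + (f_v + f_ty)²] = √[10.24² + (2.561 + 5.122)²] = 12.81 kip/in.
Capacity per unit length: φr_n = 0.75 × 0.6 × 100 × (0.707 × 0.375) = 11.93 kip/in.
12.81 > 11.93 → NOT adequate.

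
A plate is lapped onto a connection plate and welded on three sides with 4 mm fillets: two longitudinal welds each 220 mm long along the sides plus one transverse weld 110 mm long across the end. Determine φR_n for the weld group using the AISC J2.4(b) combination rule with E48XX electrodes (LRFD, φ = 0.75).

φR_n ≈ 336 kN

E48XX → F_EXX = 480 MPa.
t_e = 0.707 × 4 = 2.828 mm.
R_nwl = 0.6 × 480 × 2.828 × 440 × 10⁻³ = 358.4 kN (longitudinal, 2 welds).
R_nwt = 0.6 × 480 × 2.828 × 110 × 10⁻³ = 89.59 kN (transverse, base value).
(i) R_nwl + R_nwt = 448 kN; (ii) 0.85 R_nwl + 1.5 R_nwt = 439 kN.
R_n = max = 448 kN [governs: (i)]; φR_n = 336 kN.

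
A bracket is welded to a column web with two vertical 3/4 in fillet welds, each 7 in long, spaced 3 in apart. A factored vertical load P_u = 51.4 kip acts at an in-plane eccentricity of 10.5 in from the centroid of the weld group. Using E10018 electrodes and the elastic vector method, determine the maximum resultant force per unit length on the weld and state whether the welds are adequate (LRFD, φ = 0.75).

f_max ≈ 24.9 kip/in; NOT adequate

E100XX → F_EXX = 100 ksi.
Total weld length L_w = 14 in. Treat welds as unit-width lines.
Polar moment about centroid: J = 2[d³/12 + d(b/2)²] = 2[7³/12 + 7×1.5²] = 88.67 in³.
Direct shear f_v = P/L_w = 51.4 / 14 = 3.671 kip/in (vertical).
Torsion M = P·e = 51.4 × 10.5 = 539.7 kip·in.
Critical point at (x, y) = (1.5, 3.5) from centroid. f_tx = M·y/J = 21.3 kip/in; f_ty = M·x/J = 9.13 kip/in.
Resultant f_max = √[f_tx² + (f_v + f_ty)²] = √[21.3² + (3.671 + 9.13)²] = 24.85 kip/in.
Capacity per unit length: φr_n = 0.75 × 0.6 × 100 × (0.707 × 0.75) = 23.86 kip/in.
24.85 > 23.86 → NOT adequate.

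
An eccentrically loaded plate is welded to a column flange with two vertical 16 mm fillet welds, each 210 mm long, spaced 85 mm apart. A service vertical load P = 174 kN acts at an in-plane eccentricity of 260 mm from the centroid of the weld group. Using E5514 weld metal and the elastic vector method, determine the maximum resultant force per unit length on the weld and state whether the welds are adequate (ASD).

E55XX → F_EXX = 550 MPa.
Total weld length L_w = 420 mm. Treat welds as unit-width lines.
Polar moment about centroid: J = 2[d³/12 + d(b/2)²] = 2[210³/12 + 210×42.5²] = 2302000 mm³.
Direct shear f_v = P/L_w = 174×10³ / 420 = 414.3 N/mm (vertical).
Torsion M = P·e = 174×10³ × 260 = 45240000 N·mm.
Critical point at (x, y) = (42.5, 105) from centroid. f_tx = M·y/J = 2063 N/mm; f_ty = M·x/J = 835.2 N/mm.
Resultant f_max = √[f_tx² + (f_v + f_ty)²] = √[2063² + (414.3 + 835.2)²] = 2412 N/mm.
Capacity per unit length: r_n/Ω = (1/2.0) × 0.6 × 550 × (0.707 × 16) = 1866 N/mm.
2412 > 1866 → NOT adequate.

f_max ≈ 2410 N/mm; NOT adequate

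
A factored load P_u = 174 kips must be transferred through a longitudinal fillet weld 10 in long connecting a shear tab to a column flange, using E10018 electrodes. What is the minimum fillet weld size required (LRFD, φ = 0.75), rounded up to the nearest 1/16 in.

E100XX → F_EXX = 100 ksi.
Total weld length L = 10 in.
Required throat t_e = P_u / (φ × 0.6 F_EXX × L) = 174 / (0.75 × 0.6 × 100 × 10) = 0.3867 in.
Required leg w = t_e / 0.707 = 0.5469 in → use 9/16 in.

w = 9/16 in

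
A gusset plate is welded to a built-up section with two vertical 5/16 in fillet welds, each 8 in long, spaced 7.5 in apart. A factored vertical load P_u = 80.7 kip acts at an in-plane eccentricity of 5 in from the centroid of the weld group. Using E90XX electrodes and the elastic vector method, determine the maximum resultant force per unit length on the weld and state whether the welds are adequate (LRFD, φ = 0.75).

f_max ≈ 11.2 kip/in; NOT adequate

E90XX → F_EXX = 90 ksi.
Total weld length L_w = 16 in. Treat welds as unit-width lines.
Polar moment about centroid: J = 2[d³/12 + d(b/2)²] = 2[8³/12 + 8×3.75²] = 310.3 in³.
Direct shear f_v = P/L_w = 80.7 / 16 = 5.044 kip/in (vertical).
Torsion M = P·e = 80.7 × 5 = 403.5 kip·in.
Critical point at (x, y) = (3.75, 4) from centroid. f_tx = M·y/J = 5.201 kip/in; f_ty = M·x/J = 4.876 kip/in.
Resultant f_max = √[f_tx² + (f_v + f_ty)²] = √[5.201² + (5.044 + 4.876)²] = 11.2 kip/in.
Capacity per unit length: φr_n = 0.75 × 0.6 × 90 × (0.707 × 0.3125) = 8.948 kip/in.
11.2 > 8.948 → NOT adequate.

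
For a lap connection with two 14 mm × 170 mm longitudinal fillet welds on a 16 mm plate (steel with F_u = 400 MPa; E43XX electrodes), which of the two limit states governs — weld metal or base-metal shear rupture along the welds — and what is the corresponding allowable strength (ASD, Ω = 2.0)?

E43XX → F_EXX = 430 MPa.
t_e = 0.707 × 14 = 9.898 mm; L = 340 mm.
Weld metal: R_n/Ω = (1/2.0) × 0.6 × 430 × 9.898 × 340 × 10⁻³ = 434.1 kN.
Base metal (shear rupture): R_n/Ω = (1/2.0) × 0.6 × 400 × 16 × 340 × 10⁻³ = 652.8 kN.
Governing: weld metal.

R_n/Ω ≈ 434 kN (weld metal governs)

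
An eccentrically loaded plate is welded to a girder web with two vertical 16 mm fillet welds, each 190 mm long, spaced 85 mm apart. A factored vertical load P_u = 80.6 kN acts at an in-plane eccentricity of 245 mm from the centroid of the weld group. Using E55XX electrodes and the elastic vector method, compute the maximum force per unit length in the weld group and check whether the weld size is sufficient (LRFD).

E55XX → F_EXX = 550 MPa.
Total weld length L_w = 380 mm. Treat welds as unit-width lines.
Polar moment about centroid: J = 2[d³/12 + d(b/2)²] = 2[190³/12 + 190×42.5²] = 1830000 mm³.
Direct shear f_v = P/L_w = 80.6×10³ / 380 = 212.1 N/mm (vertical).
Torsion M = P·e = 80.6×10³ × 245 = 19747000 N·mm.
Critical point at (x, y) = (42.5, 95) from centroid. f_tx = M·y/J = 1025 N/mm; f_ty = M·x/J = 458.7 N/mm.
Resultant f_max = √[f_tx² + (f_v + f_ty)²] = √[1025² + (212.1 + 458.7)²] = 1225 N/mm.
Capacity per unit length: φr_n = 0.75 × 0.6 × 550 × (0.707 × 16) = 2800 N/mm.
1225 ≤ 2800 → adequate.

f_max ≈ 1230 N/mm; adequate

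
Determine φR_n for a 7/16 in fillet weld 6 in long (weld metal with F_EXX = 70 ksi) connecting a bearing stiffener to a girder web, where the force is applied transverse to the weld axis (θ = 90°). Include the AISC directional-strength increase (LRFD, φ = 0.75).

φR_n ≈ 87.7 kips

t_e = 0.707 × 0.4375 = 0.3093 in; A_we = 0.3093 × 6 = 1.856 in².
Directional factor: 1.0 + 0.5 sin^1.5(90°) = 1.5.
F_nw = 0.6 × 70 × 1.5 = 63 ksi.
φR_n = 0.75 × 63 × 1.856 = 87.69 kips.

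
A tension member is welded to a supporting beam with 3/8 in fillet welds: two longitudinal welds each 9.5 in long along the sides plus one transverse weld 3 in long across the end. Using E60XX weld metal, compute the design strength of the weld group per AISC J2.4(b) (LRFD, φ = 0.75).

E60XX → F_EXX = 60 ksi.
t_e = 0.707 × 0.375 = 0.2651 in.
R_nwl = 0.6 × 60 × 0.2651 × 19 = 181.3 kip (longitudinal, 2 welds).
R_nwt = 0.6 × 60 × 0.2651 × 3 = 28.63 kip (transverse, base value).
(i) R_nwl + R_nwt = 210 kip; (ii) 0.85 R_nwl + 1.5 R_nwt = 197.1 kip.
R_n = max = 210 kip [governs: (i)]; φR_n = 157.5 kip.

φR_n ≈ 157 kip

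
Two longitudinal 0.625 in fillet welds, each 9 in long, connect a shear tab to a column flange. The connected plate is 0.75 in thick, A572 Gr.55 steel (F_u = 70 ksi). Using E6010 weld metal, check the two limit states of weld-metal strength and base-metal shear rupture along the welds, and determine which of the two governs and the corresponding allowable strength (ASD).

R_n/Ω ≈ 143 kip (weld metal governs)

E60XX → F_EXX = 60 ksi.
t_e = 0.707 × 0.625 = 0.4419 in; L = 18 in.
Weld metal: R_n/Ω = (1/2.0) × 0.6 × 60 × 0.4419 × 18 = 143.2 kip.
Base metal (shear rupture): R_n/Ω = (1/2.0) × 0.6 × 70 × 0.75 × 18 = 283.5 kip.
Governing: weld metal.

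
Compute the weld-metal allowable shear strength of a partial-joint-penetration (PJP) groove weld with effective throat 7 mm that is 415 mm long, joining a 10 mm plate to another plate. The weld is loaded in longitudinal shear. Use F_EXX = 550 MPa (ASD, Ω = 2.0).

Effective throat (given) t_e = 7 mm.
A_we = 7 × 415 = 2905 mm².
F_nw = 0.6 F_EXX = 330 MPa.
R_n/Ω = (330 × 2905) / 2.0 × 10⁻³ = 479.3 kN.

R_n/Ω ≈ 479 kN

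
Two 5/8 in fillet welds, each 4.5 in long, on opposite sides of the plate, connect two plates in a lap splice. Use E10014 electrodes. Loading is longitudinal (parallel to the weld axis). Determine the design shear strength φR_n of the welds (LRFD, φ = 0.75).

E100XX → F_EXX = 100 ksi.
Effective throat t_e = 0.707 × 0.625 = 0.4419 in.
Total length L = 9 in; A_we = 0.4419 × 9 = 3.977 in².
F_nw = 0.6 F_EXX = 0.6 × 100 = 60 ksi.
φR_n = 0.75 × 60 × 3.977 = 179 kips.

φR_n ≈ 179 kips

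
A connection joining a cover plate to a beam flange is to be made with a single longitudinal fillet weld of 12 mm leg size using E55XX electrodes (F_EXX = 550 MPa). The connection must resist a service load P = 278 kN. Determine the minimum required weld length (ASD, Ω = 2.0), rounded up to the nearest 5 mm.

Throat t_e = 0.707 × 12 = 8.484 mm.
r_n/Ω = (0.6 × 550 × 8.484) / 2.0 = 1400 N/mm = 1.4 kN/mm.
L_req = P / (r_n/Ω) = 278 / 1.4 = 198.6 mm total.
Round up → use L = 200 mm.

L = 200 mm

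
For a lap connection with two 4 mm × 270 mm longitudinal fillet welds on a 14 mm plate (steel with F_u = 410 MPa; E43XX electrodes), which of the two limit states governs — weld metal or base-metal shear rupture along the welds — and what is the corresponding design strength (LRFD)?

E43XX → F_EXX = 430 MPa.
t_e = 0.707 × 4 = 2.828 mm; L = 540 mm.
Weld metal: φR_n = 0.75 × 0.6 × 430 × 2.828 × 540 × 10⁻³ = 295.5 kN.
Base metal (shear rupture): φR_n = 0.75 × 0.6 × 410 × 14 × 540 × 10⁻³ = 1395 kN.
Governing: weld metal.

φR_n ≈ 295 kN (weld metal governs)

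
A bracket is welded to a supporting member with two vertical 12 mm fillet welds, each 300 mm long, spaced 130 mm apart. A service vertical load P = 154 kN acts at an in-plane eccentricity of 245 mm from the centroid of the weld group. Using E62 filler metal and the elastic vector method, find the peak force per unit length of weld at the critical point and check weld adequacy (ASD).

E62XX → F_EXX = 620 MPa.
Total weld length L_w = 600 mm. Treat welds as unit-width lines.
Polar moment about centroid: J = 2[d³/12 + d(b/2)²] = 2[300³/12 + 300×65²] = 7035000 mm³.
Direct shear f_v = P/L_w = 154×10³ / 600 = 256.7 N/mm (vertical).
Torsion M = P·e = 154×10³ × 245 = 37730000 N·mm.
Critical point at (x, y) = (65, 150) from centroid. f_tx = M·y/J = 804.5 N/mm; f_ty = M·x/J = 348.6 N/mm.
Resultant f_max = √[f_tx² + (f_v + f_ty)²] = √[804.5² + (256.7 + 348.6)²] = 1007 N/mm.
Capacity per unit length: r_n/Ω = (1/2.0) × 0.6 × 620 × (0.707 × 12) = 1578 N/mm.
1007 ≤ 1578 → adequate.

f_max ≈ 1010 N/mm; adequate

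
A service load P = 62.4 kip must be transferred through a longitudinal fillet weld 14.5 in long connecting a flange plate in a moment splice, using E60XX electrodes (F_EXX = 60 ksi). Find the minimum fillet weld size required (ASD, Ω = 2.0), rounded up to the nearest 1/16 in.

Total weld length L = 14.5 in.
Required throat t_e = P × Ω / (0.6 F_EXX × L) = 62.4 × 2.0 / (0.6 × 60 × 14.5) = 0.2391 in.
Required leg w = t_e / 0.707 = 0.3382 in → use 3/8 in.

w = 3/8 in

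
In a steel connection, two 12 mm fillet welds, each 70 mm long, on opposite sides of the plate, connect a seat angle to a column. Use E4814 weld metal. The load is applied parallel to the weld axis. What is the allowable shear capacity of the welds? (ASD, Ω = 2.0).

R_n/Ω ≈ 171 kN

E48XX → F_EXX = 480 MPa.
Effective throat t_e = 0.707 × 12 = 8.484 mm.
Total length L = 140 mm; A_we = 8.484 × 140 = 1188 mm².
F_nw = 0.6 F_EXX = 0.6 × 480 = 288 MPa.
R_n = 288 × 1188 × 10⁻³ = 342.1 kN; R_n/Ω = 342.1/2.0 = 171 kN.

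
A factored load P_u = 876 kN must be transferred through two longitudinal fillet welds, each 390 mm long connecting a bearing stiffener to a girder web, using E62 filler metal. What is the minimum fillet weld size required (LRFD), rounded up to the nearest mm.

w = 6 mm

E62XX → F_EXX = 620 MPa.
Total weld length L = 780 mm.
Required throat t_e = P_u / (φ × 0.6 F_EXX × L) = 876 / (0.75 × 0.6 × 620 × 780 × 10⁻³) = 4.025 mm.
Required leg w = t_e / 0.707 = 5.694 mm → use 6 mm.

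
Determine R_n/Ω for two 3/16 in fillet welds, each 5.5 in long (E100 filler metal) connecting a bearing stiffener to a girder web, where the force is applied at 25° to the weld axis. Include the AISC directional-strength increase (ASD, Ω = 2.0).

E100XX → F_EXX = 100 ksi.
t_e = 0.707 × 0.1875 = 0.1326 in; A_we = 0.1326 × 11 = 1.458 in².
Directional factor: 1.0 + 0.5 sin^1.5(25°) = 1.137.
F_nw = 0.6 × 100 × 1.137 = 68.24 ksi.
R_n/Ω = (68.24 × 1.458) / 2.0 = 49.75 kip.

R_n/Ω ≈ 49.8 kip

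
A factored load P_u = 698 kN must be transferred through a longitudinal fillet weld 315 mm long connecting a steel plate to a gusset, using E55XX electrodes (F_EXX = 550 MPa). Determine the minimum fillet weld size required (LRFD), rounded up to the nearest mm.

Total weld length L = 315 mm.
Required throat t_e = P_u / (φ × 0.6 F_EXX × L) = 698 / (0.75 × 0.6 × 550 × 315 × 10⁻³) = 8.953 mm.
Required leg w = t_e / 0.707 = 12.66 mm → use 13 mm.

w = 13 mm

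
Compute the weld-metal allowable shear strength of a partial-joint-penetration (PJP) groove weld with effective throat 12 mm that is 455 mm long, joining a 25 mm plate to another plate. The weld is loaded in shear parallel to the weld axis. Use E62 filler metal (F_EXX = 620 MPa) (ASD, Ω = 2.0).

Effective throat (given) t_e = 12 mm.
A_we = 12 × 455 = 5460 mm².
F_nw = 0.6 F_EXX = 372 MPa.
R_n/Ω = (372 × 5460) / 2.0 × 10⁻³ = 1016 kN.

R_n/Ω ≈ 1020 kN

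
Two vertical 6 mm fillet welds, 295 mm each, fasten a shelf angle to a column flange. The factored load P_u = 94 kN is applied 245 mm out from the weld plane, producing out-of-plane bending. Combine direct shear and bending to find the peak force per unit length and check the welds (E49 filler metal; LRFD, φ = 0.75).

E49XX → F_EXX = 490 MPa.
L_w = 2 × 295 = 590 mm; section modulus (unit throat) S = 2 × L²/6 = 29010 mm².
Direct shear f_v = P/L_w = 94×10³/590 = 159.3 N/mm.
Moment M = P × e = 94×10³ × 245 = 23030000 N·mm; bending f_b = M/S = 793.9 N/mm.
f_max = √(f_v² + f_b²) = √(159.3² + 793.9²) = 809.7 N/mm.
φr_n = 0.75 × 0.6 × 490 × (0.707 × 6) = 935.4 N/mm → adequate.

f_max ≈ 810 N/mm; adequate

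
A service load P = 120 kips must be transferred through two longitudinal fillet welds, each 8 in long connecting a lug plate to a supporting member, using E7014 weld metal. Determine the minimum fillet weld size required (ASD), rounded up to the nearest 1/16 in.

E70XX → F_EXX = 70 ksi.
Total weld length L = 16 in.
Required throat t_e = P × Ω / (0.6 F_EXX × L) = 120 × 2.0 / (0.6 × 70 × 16) = 0.3571 in.
Required leg w = t_e / 0.707 = 0.5052 in → use 9/16 in.

w = 9/16 in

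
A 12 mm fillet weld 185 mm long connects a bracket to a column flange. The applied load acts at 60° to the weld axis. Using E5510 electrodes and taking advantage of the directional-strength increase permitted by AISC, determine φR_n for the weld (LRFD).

E55XX → F_EXX = 550 MPa.
t_e = 0.707 × 12 = 8.484 mm; A_we = 8.484 × 185 = 1570 mm².
Directional factor: 1.0 + 0.5 sin^1.5(60°) = 1.403.
F_nw = 0.6 × 550 × 1.403 = 463 MPa.
φR_n = 0.75 × 463 × 1570 × 10⁻³ = 545 kN.

φR_n ≈ 545 kN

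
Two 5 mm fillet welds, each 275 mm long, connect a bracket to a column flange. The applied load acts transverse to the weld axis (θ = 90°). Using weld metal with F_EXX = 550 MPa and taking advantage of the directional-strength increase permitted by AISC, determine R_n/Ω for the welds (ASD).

t_e = 0.707 × 5 = 3.535 mm; A_we = 3.535 × 550 = 1944 mm².
Directional factor: 1.0 + 0.5 sin^1.5(90°) = 1.5.
F_nw = 0.6 × 550 × 1.5 = 495 MPa.
R_n/Ω = (495 × 1944) / 2.0 × 10⁻³ = 481.2 kN.

R_n/Ω ≈ 481 kN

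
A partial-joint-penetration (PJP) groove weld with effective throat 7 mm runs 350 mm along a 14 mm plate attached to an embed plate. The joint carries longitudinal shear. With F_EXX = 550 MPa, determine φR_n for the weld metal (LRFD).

Effective throat (given) t_e = 7 mm.
A_we = 7 × 350 = 2450 mm².
F_nw = 0.6 F_EXX = 330 MPa.
φR_n = 0.75 × 330 × 2450 × 10⁻³ = 606.4 kN.

φR_n ≈ 606 kN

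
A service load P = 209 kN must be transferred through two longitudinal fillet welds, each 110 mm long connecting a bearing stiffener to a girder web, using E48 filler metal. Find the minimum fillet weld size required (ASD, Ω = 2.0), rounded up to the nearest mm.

w = 10 mm

E48XX → F_EXX = 480 MPa.
Total weld length L = 220 mm.
Required throat t_e = P × Ω / (0.6 F_EXX × L) = 209 × 2.0 / (0.6 × 480 × 220 × 10⁻³) = 6.597 mm.
Required leg w = t_e / 0.707 = 9.331 mm → use 10 mm.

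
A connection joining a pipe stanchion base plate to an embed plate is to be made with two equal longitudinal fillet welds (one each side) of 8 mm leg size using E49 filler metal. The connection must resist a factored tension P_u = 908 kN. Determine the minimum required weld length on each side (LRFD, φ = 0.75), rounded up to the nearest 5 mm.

E49XX → F_EXX = 490 MPa.
Throat t_e = 0.707 × 8 = 5.656 mm.
φr_n = 0.75 × 0.6 × 490 × 5.656 × 10⁻³ = 1.247 kN/mm.
L_req = P_u / φr_n = 908 / 1.247 = 728.1 mm total.
Per side: 728.1 / 2 = 364 mm.
Round up → use L = 365 mm on each side.

L = 365 mm on each side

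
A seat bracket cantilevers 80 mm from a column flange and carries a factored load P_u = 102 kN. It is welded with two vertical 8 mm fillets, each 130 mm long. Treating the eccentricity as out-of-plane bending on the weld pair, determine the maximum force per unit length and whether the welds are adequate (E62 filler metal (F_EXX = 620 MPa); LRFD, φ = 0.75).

L_w = 2 × 130 = 260 mm; section modulus (unit throat) S = 2 × L²/6 = 5633 mm².
Direct shear f_v = P/L_w = 102×10³/260 = 392.3 N/mm.
Moment M = P × e = 102×10³ × 80 = 8160000 N·mm; bending f_b = M/S = 1449 N/mm.
f_max = √(f_v² + f_b²) = √(392.3² + 1449²) = 1501 N/mm.
φr_n = 0.75 × 0.6 × 620 × (0.707 × 8) = 1578 N/mm → adequate.

f_max ≈ 1500 N/mm; adequate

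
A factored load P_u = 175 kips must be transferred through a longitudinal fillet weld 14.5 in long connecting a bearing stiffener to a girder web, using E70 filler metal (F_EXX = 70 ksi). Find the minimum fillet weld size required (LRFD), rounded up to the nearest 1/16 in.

Total weld length L = 14.5 in.
Required throat t_e = P_u / (φ × 0.6 F_EXX × L) = 175 / (0.75 × 0.6 × 70 × 14.5) = 0.3831 in.
Required leg w = t_e / 0.707 = 0.5419 in → use 9/16 in.

w = 9/16 in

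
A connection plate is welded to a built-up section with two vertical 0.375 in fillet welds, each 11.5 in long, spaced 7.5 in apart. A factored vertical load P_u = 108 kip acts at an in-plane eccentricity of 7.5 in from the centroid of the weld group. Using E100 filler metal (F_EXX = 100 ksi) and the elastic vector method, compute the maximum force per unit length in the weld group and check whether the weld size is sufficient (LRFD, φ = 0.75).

Total weld length L_w = 23 in. Treat welds as unit-width lines.
Polar moment about centroid: J = 2[d³/12 + d(b/2)²] = 2[11.5³/12 + 11.5×3.75²] = 576.9 in³.
Direct shear f_v = P/L_w = 108 / 23 = 4.696 kip/in (vertical).
Torsion M = P·e = 108 × 7.5 = 810 kip·in.
Critical point at (x, y) = (3.75, 5.75) from centroid. f_tx = M·y/J = 8.073 kip/in; f_ty = M·x/J = 5.265 kip/in.
Resultant f_max = √[f_tx² + (f_v + f_ty)²] = √[8.073² + (4.696 + 5.265)²] = 12.82 kip/in.
Capacity per unit length: φr_n = 0.75 × 0.6 × 100 × (0.707 × 0.375) = 11.93 kip/in.
12.82 > 11.93 → NOT adequate.

f_max ≈ 12.8 kip/in; NOT adequate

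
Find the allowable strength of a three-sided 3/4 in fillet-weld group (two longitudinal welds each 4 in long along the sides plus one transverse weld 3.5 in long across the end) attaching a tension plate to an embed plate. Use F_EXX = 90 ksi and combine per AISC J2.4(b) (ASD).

t_e = 0.707 × 0.75 = 0.5302 in.
R_nwl = 0.6 × 90 × 0.5302 × 8 = 229.1 kip (longitudinal, 2 welds).
R_nwt = 0.6 × 90 × 0.5302 × 3.5 = 100.2 kip (transverse, base value).
(i) R_nwl + R_nwt = 329.3 kip; (ii) 0.85 R_nwl + 1.5 R_nwt = 345 kip.
R_n = max = 345 kip [governs: (ii)]; R_n/Ω = 172.5 kip.

R_n/Ω ≈ 173 kip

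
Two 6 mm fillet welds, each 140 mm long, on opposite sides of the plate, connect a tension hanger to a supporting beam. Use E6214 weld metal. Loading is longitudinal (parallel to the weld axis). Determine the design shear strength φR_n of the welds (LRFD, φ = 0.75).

φR_n ≈ 331 kN

E62XX → F_EXX = 620 MPa.
Effective throat t_e = 0.707 × 6 = 4.242 mm.
Total length L = 280 mm; A_we = 4.242 × 280 = 1188 mm².
F_nw = 0.6 F_EXX = 0.6 × 620 = 372 MPa.
φR_n = 0.75 × 372 × 1188 × 10⁻³ = 331.4 kN.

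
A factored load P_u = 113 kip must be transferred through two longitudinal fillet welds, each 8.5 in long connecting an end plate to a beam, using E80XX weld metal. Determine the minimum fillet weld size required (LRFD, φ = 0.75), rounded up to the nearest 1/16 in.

E80XX → F_EXX = 80 ksi.
Total weld length L = 17 in.
Required throat t_e = P_u / (φ × 0.6 F_EXX × L) = 113 / (0.75 × 0.6 × 80 × 17) = 0.1846 in.
Required leg w = t_e / 0.707 = 0.2612 in → use 5/16 in.

w = 5/16 in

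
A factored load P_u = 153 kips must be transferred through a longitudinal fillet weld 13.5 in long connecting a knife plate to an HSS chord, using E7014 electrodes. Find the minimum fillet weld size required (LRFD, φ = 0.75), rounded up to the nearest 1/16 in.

E70XX → F_EXX = 70 ksi.
Total weld length L = 13.5 in.
Required throat t_e = P_u / (φ × 0.6 F_EXX × L) = 153 / (0.75 × 0.6 × 70 × 13.5) = 0.3598 in.
Required leg w = t_e / 0.707 = 0.5089 in → use 9/16 in.

w = 9/16 in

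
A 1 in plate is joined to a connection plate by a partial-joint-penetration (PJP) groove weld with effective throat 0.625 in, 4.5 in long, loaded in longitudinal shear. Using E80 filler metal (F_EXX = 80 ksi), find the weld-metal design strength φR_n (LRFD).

φR_n ≈ 101 kip

Effective throat (given) t_e = 0.625 in.
A_we = 0.625 × 4.5 = 2.812 in².
F_nw = 0.6 F_EXX = 48 ksi.
φR_n = 0.75 × 48 × 2.812 = 101.2 kip.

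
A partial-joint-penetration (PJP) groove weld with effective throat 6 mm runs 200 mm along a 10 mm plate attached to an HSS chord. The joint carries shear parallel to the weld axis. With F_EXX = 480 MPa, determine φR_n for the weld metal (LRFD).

φR_n ≈ 259 kN

Effective throat (given) t_e = 6 mm.
A_we = 6 × 200 = 1200 mm².
F_nw = 0.6 F_EXX = 288 MPa.
φR_n = 0.75 × 288 × 1200 × 10⁻³ = 259.2 kN.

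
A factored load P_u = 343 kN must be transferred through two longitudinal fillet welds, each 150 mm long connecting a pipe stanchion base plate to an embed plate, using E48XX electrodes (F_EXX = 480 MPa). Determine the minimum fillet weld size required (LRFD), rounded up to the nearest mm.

Total weld length L = 300 mm.
Required throat t_e = P_u / (φ × 0.6 F_EXX × L) = 343 / (0.75 × 0.6 × 480 × 300 × 10⁻³) = 5.293 mm.
Required leg w = t_e / 0.707 = 7.487 mm → use 8 mm.

w = 8 mm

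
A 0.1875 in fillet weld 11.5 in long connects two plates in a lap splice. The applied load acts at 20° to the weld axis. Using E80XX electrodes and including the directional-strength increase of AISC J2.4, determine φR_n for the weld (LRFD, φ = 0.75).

φR_n ≈ 60.4 kip

E80XX → F_EXX = 80 ksi.
t_e = 0.707 × 0.1875 = 0.1326 in; A_we = 0.1326 × 11.5 = 1.524 in².
Directional factor: 1.0 + 0.5 sin^1.5(20°) = 1.1.
F_nw = 0.6 × 80 × 1.1 = 52.8 ksi.
φR_n = 0.75 × 52.8 × 1.524 = 60.37 kip.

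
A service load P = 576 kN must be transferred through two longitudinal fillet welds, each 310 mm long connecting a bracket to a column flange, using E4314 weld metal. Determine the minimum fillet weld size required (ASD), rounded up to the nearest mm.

w = 11 mm

E43XX → F_EXX = 430 MPa.
Total weld length L = 620 mm.
Required throat t_e = P × Ω / (0.6 F_EXX × L) = 576 × 2.0 / (0.6 × 430 × 620 × 10⁻³) = 7.202 mm.
Required leg w = t_e / 0.707 = 10.19 mm → use 11 mm.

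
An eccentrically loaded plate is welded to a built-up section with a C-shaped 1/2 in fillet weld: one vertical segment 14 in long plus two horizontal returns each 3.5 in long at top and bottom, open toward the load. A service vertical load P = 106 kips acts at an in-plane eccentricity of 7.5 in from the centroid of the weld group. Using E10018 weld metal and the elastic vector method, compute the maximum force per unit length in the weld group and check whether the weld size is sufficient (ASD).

E100XX → F_EXX = 100 ksi.
Total weld length L_w = 21 in. Treat welds as unit-width lines.
Centroid: x̄ = 2×3.5×1.75 / 21 = 0.5833 in from the vertical weld.
Polar moment about centroid: J = I_x + I_y = [14³/12 + 2×3.5×7²] + [14×0.5833² + 2(3.5³/12 + 3.5×1.167²)] = 593.1 in³.
Direct shear f_v = P/L_w = 106 / 21 = 5.048 kip/in (vertical).
Torsion M = P·e = 106 × 7.5 = 795 kip·in.
Critical point at (x, y) = (2.917, 7) from centroid. f_tx = M·y/J = 9.383 kip/in; f_ty = M·x/J = 3.91 kip/in.
Resultant f_max = √[f_tx² + (f_v + f_ty)²] = √[9.383² + (5.048 + 3.91)²] = 12.97 kip/in.
Capacity per unit length: r_n/Ω = (1/2.0) × 0.6 × 100 × (0.707 × 0.5) = 10.6 kip/in.
12.97 > 10.6 → NOT adequate.

f_max ≈ 13 kip/in; NOT adequate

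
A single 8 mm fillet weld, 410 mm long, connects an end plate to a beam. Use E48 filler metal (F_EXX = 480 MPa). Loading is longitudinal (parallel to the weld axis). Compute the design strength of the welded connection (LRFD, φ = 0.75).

Effective throat t_e = 0.707 × 8 = 5.656 mm.
Total length L = 410 mm; A_we = 5.656 × 410 = 2319 mm².
F_nw = 0.6 F_EXX = 0.6 × 480 = 288 MPa.
φR_n = 0.75 × 288 × 2319 × 10⁻³ = 500.9 kN.

φR_n ≈ 501 kN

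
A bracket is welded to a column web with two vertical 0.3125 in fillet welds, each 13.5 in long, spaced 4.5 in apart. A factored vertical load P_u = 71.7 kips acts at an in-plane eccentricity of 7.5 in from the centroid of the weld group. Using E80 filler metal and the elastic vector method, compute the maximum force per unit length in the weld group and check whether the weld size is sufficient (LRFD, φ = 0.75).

f_max ≈ 8.23 kip/in; NOT adequate

E80XX → F_EXX = 80 ksi.
Total weld length L_w = 27 in. Treat welds as unit-width lines.
Polar moment about centroid: J = 2[d³/12 + d(b/2)²] = 2[13.5³/12 + 13.5×2.25²] = 546.8 in³.
Direct shear f_v = P/L_w = 71.7 / 27 = 2.656 kip/in (vertical).
Torsion M = P·e = 71.7 × 7.5 = 537.75 kip·in.
Critical point at (x, y) = (2.25, 6.75) from centroid. f_tx = M·y/J = 6.639 kip/in; f_ty = M·x/J = 2.213 kip/in.
Resultant f_max = √[f_tx² + (f_v + f_ty)²] = √[6.639² + (2.656 + 2.213)²] = 8.233 kip/in.
Capacity per unit length: φr_n = 0.75 × 0.6 × 80 × (0.707 × 0.3125) = 7.954 kip/in.
8.233 > 7.954 → NOT adequate.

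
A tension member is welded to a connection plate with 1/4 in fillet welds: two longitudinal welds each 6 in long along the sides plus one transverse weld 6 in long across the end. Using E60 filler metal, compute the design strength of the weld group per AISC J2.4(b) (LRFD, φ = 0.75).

E60XX → F_EXX = 60 ksi.
t_e = 0.707 × 0.25 = 0.1767 in.
R_nwl = 0.6 × 60 × 0.1767 × 12 = 76.36 kips (longitudinal, 2 welds).
R_nwt = 0.6 × 60 × 0.1767 × 6 = 38.18 kips (transverse, base value).
(i) R_nwl + R_nwt = 114.5 kips; (ii) 0.85 R_nwl + 1.5 R_nwt = 122.2 kips.
R_n = max = 122.2 kips [governs: (ii)]; φR_n = 91.63 kips.

φR_n ≈ 91.6 kips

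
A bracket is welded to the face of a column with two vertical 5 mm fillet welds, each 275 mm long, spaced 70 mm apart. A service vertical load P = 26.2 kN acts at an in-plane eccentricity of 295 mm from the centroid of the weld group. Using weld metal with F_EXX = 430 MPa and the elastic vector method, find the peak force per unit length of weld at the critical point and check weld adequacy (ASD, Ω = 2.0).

f_max ≈ 280 N/mm; adequate

Total weld length L_w = 550 mm. Treat welds as unit-width lines.
Polar moment about centroid: J = 2[d³/12 + d(b/2)²] = 2[275³/12 + 275×35²] = 4140000 mm³.
Direct shear f_v = P/L_w = 26.2×10³ / 550 = 47.64 N/mm (vertical).
Torsion M = P·e = 26.2×10³ × 295 = 7729000 N·mm.
Critical point at (x, y) = (35, 137.5) from centroid. f_tx = M·y/J = 256.7 N/mm; f_ty = M·x/J = 65.34 N/mm.
Resultant f_max = √[f_tx² + (f_v + f_ty)²] = √[256.7² + (47.64 + 65.34)²] = 280.5 N/mm.
Capacity per unit length: r_n/Ω = (1/2.0) × 0.6 × 430 × (0.707 × 5) = 456 N/mm.
280.5 ≤ 456 → adequate.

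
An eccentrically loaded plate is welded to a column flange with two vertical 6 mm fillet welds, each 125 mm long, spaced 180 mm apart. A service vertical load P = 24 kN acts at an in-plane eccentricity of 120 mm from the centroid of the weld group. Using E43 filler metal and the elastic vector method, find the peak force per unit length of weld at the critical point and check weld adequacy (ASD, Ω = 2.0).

f_max ≈ 220 N/mm; adequate

E43XX → F_EXX = 430 MPa.
Total weld length L_w = 250 mm. Treat welds as unit-width lines.
Polar moment about centroid: J = 2[d³/12 + d(b/2)²] = 2[125³/12 + 125×90²] = 2351000 mm³.
Direct shear f_v = P/L_w = 24×10³ / 250 = 96 N/mm (vertical).
Torsion M = P·e = 24×10³ × 120 = 2880000 N·mm.
Critical point at (x, y) = (90, 62.5) from centroid. f_tx = M·y/J = 76.58 N/mm; f_ty = M·x/J = 110.3 N/mm.
Resultant f_max = √[f_tx² + (f_v + f_ty)²] = √[76.58² + (96 + 110.3)²] = 220 N/mm.
Capacity per unit length: r_n/Ω = (1/2.0) × 0.6 × 430 × (0.707 × 6) = 547.2 N/mm.
220 ≤ 547.2 → adequate.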